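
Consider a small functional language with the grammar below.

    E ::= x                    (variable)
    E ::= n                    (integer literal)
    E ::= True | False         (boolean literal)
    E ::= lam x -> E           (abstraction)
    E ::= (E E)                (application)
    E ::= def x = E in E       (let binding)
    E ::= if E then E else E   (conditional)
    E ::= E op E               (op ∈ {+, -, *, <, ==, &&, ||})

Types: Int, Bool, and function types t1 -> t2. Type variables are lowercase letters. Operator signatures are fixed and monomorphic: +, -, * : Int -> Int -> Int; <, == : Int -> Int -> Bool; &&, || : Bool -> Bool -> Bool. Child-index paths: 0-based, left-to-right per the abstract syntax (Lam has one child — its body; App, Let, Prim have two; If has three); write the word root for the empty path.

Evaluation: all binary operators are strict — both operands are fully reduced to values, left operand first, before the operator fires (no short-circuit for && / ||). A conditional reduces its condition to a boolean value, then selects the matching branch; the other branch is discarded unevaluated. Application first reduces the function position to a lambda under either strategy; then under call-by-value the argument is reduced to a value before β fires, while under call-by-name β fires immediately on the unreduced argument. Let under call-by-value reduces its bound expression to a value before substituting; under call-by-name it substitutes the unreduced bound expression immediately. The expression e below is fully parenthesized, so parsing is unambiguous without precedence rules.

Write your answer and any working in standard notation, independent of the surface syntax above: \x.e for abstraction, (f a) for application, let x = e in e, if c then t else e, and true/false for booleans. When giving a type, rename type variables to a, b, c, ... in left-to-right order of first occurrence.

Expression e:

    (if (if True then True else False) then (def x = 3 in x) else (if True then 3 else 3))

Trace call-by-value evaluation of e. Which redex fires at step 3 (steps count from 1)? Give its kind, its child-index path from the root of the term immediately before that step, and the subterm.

Answer: let at root : (let x = 3 in x)

Working:
step 0: (if (if true then true else false) then (let x = 3 in x) else (if true then 3 else 3))
step 1: [if@0] (if true then (let x = 3 in x) else (if true then 3 else 3))
step 2: [if@root] (let x = 3 in x)
step 3: [let@root] 3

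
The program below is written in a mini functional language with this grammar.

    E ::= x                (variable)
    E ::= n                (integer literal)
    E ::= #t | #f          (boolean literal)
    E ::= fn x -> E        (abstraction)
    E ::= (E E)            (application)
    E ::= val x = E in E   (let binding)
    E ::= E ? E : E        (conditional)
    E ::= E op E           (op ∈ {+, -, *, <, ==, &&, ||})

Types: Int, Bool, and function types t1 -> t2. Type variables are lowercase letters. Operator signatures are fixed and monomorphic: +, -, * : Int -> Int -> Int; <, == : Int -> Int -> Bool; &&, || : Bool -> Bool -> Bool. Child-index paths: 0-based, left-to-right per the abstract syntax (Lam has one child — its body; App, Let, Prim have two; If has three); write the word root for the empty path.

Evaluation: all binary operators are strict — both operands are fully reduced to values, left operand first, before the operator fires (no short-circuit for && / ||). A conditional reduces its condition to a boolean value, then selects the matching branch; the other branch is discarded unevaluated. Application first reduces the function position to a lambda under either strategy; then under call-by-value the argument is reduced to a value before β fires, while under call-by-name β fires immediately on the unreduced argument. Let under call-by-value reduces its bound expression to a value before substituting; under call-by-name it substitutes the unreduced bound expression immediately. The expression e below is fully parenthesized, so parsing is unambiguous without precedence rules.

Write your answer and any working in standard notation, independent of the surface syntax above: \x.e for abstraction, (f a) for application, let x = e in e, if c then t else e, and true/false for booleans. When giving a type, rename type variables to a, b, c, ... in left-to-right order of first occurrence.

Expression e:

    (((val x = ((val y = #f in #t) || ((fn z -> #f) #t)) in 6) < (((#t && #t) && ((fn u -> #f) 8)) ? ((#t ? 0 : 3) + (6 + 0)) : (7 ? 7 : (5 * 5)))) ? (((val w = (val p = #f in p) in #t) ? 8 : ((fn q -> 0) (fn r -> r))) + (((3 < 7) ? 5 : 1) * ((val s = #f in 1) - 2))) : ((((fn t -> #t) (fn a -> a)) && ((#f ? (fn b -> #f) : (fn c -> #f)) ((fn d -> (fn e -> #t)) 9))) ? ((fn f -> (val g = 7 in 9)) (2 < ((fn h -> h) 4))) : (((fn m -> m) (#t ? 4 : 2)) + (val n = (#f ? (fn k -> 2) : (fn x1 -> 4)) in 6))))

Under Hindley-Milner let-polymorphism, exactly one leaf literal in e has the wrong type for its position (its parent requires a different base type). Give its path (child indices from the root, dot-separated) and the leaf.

Trace:
let y : Bool
  unify Bool ~ Bool
\z._ : a -> Bool
  unify a -> Bool ~ Bool -> b
  unify a ~ Bool
  unify Bool ~ b
_ _ : Bool
  unify Bool ~ Bool
let x : Bool
  unify Int ~ Int
  unify Bool ~ Bool
  unify Bool ~ Bool
  unify Bool ~ Bool
\u._ : c -> Bool
  unify c -> Bool ~ Int -> d
  unify c ~ Int
  unify Bool ~ d
_ _ : Bool
  unify Bool ~ Bool
  unify Bool ~ Bool
  unify Bool ~ Bool
  unify Int ~ Int
  unify Int ~ Int
  unify Int ~ Int
  unify Int ~ Int
  unify Int ~ Int
  unify Int ~ Bool
  FAIL: mismatch Int ~ Bool

Answer: 0.1.2.0 : 7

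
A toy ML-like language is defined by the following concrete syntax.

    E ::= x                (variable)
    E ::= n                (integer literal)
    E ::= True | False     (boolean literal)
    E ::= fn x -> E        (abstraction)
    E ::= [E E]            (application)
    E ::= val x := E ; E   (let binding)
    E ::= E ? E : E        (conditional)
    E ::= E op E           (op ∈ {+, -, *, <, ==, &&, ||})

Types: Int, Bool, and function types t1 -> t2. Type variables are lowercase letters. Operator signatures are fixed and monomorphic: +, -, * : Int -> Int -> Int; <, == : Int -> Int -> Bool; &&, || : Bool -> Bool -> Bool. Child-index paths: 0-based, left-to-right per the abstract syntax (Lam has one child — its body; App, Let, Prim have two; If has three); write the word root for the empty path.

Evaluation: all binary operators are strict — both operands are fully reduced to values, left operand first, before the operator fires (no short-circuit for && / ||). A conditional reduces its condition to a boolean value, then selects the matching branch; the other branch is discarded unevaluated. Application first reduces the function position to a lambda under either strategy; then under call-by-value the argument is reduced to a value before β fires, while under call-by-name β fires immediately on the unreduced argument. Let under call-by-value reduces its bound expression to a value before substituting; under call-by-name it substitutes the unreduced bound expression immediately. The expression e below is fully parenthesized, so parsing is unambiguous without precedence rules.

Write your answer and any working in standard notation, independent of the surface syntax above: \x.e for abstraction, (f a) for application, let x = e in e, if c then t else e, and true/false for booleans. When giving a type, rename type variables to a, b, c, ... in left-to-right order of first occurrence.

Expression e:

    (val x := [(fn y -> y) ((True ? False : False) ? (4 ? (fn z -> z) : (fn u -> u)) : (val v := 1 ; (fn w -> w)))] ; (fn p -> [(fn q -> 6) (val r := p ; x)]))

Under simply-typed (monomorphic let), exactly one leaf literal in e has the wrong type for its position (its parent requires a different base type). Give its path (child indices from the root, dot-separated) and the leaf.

Answer: 0.1.1.0 : 4

Working:
y : a
\y._ : a -> a
  unify Bool ~ Bool
  unify Bool ~ Bool
  unify Bool ~ Bool
  unify Int ~ Bool
  FAIL: mismatch Int ~ Bool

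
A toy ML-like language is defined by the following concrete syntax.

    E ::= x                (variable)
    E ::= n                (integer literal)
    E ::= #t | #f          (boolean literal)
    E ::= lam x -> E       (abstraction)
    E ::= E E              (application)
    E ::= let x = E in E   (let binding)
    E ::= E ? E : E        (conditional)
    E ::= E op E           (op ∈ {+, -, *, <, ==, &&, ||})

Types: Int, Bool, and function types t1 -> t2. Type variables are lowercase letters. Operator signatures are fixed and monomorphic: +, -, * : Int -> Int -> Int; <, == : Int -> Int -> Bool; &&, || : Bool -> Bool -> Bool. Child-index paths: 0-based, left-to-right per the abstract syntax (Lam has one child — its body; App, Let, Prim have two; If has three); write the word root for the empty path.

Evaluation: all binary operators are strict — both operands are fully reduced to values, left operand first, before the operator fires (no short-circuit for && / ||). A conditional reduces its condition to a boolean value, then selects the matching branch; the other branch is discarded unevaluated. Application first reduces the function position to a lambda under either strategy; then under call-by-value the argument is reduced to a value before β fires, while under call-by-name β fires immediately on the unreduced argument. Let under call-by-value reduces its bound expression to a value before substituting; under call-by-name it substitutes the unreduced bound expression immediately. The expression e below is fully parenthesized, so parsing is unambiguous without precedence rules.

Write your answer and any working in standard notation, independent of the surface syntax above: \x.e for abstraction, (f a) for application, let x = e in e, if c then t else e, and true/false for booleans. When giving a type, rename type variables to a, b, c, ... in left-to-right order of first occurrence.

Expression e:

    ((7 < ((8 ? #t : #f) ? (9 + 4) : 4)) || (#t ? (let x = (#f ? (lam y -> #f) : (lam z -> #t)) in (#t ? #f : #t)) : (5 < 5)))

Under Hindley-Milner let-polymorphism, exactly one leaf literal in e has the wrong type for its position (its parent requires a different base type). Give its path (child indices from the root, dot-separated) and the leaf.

Derivation:
  unify Int ~ Int
  unify Int ~ Bool
  FAIL: mismatch Int ~ Bool

Answer: 0.1.0.0 : 8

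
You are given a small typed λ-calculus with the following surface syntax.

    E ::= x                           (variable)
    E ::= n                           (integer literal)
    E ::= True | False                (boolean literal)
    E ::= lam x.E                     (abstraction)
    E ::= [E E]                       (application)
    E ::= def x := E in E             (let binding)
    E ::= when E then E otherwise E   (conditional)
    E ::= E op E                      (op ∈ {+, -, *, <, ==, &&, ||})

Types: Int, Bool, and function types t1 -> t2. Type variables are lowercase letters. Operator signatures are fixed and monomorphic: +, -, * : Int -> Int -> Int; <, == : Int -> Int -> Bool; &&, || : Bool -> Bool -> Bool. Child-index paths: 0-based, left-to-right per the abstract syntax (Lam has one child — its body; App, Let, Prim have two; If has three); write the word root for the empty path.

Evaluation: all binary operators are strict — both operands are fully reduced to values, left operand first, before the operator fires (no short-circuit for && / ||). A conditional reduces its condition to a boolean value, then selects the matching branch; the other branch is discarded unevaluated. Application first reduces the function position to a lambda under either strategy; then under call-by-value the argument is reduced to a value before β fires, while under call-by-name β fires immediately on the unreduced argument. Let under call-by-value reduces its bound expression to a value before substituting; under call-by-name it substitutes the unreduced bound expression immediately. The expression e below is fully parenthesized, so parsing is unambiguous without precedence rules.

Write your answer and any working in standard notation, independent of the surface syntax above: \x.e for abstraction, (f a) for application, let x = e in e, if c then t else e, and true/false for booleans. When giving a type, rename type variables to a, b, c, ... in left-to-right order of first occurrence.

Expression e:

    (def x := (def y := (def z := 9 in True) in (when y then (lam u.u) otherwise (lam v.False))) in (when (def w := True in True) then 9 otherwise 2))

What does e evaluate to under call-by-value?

Answer: 9

Working:
step 0: (let x = (let y = (let z = 9 in true) in (if y then (\u.u) else (\v.false))) in (if (let w = true in true) then 9 else 2))
step 1: [let@0.0] (let x = (let y = true in (if y then (\u.u) else (\v.false))) in (if (let w = true in true) then 9 else 2))
step 2: [let@0] (let x = (if true then (\u.u) else (\v.false)) in (if (let w = true in true) then 9 else 2))
step 3: [if@0] (let x = (\u.u) in (if (let w = true in true) then 9 else 2))
step 4: [let@root] (if (let w = true in true) then 9 else 2)
step 5: [let@0] (if true then 9 else 2)
step 6: [if@root] 9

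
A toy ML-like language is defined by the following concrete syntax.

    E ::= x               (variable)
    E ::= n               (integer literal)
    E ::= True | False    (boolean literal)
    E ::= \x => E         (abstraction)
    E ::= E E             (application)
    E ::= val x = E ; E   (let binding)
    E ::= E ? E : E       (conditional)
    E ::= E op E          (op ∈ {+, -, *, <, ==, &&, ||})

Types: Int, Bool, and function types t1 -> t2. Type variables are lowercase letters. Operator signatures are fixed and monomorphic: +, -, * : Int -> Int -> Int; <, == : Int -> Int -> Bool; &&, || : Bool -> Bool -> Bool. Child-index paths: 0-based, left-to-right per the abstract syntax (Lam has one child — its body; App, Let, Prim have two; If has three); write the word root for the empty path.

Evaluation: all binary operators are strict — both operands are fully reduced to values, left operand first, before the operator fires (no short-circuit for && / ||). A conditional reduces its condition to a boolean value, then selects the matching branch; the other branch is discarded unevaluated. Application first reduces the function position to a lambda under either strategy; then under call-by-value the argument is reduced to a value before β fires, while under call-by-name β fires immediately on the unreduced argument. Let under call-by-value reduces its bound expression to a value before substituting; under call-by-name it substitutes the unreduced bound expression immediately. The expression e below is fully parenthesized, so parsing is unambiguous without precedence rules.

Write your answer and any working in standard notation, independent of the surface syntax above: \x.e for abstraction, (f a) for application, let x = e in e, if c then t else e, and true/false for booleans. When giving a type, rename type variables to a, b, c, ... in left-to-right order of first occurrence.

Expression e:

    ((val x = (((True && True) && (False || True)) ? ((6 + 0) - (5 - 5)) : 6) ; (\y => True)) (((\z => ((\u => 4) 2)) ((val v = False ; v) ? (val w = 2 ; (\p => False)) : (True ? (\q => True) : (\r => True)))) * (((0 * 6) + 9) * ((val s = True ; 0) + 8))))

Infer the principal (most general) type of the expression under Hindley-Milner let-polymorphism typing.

Answer: Bool

Trace:
  unify Bool ~ Bool
  unify Bool ~ Bool
  unify Bool ~ Bool
  unify Bool ~ Bool
  unify Bool ~ Bool
  unify Bool ~ Bool
  unify Bool ~ Bool
  unify Int ~ Int
  unify Int ~ Int
  unify Int ~ Int
  unify Int ~ Int
  unify Int ~ Int
  unify Int ~ Int
  unify Int ~ Int
let x : Int
\y._ : a -> Bool
\u._ : c -> Int
  unify c -> Int ~ Int -> d
  unify c ~ Int
  unify Int ~ d
_ _ : Int
\z._ : b -> Int
let v : Bool
v : Bool
  unify Bool ~ Bool
let w : Int
\p._ : e -> Bool
  unify Bool ~ Bool
\q._ : f -> Bool
\r._ : g -> Bool
  unify f -> Bool ~ g -> Bool
  unify f ~ g
  unify Bool ~ Bool
  unify e -> Bool ~ g -> Bool
  unify e ~ g
  unify Bool ~ Bool
  unify b -> Int ~ (g -> Bool) -> h
  unify b ~ g -> Bool
  unify Int ~ h
_ _ : Int
  unify Int ~ Int
  unify Int ~ Int
  unify Int ~ Int
  unify Int ~ Int
  unify Int ~ Int
  unify Int ~ Int
let s : Bool
  unify Int ~ Int
  unify Int ~ Int
  unify Int ~ Int
  unify Int ~ Int
  unify a -> Bool ~ Int -> i
  unify a ~ Int
  unify Bool ~ i
_ _ : Bool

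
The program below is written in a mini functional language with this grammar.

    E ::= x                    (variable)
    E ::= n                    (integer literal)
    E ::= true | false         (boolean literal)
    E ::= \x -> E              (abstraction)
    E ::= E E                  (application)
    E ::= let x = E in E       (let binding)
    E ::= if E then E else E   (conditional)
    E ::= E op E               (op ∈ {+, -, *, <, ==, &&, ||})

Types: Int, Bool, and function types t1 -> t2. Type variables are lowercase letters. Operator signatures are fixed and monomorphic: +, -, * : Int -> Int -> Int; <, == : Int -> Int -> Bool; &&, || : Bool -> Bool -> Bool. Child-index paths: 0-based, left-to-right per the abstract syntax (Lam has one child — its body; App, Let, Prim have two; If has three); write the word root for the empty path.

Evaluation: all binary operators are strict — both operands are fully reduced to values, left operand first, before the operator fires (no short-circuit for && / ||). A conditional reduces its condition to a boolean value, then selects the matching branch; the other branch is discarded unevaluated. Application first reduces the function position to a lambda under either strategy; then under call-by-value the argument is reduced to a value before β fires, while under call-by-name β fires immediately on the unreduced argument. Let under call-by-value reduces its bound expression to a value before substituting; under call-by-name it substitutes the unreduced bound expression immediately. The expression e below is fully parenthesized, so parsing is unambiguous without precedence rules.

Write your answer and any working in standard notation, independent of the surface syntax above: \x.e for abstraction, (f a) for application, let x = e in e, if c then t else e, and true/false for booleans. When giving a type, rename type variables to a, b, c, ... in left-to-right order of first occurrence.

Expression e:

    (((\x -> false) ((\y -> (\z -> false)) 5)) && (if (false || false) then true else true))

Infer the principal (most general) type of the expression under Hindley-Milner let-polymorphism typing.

Answer: Bool

Derivation:
\x._ : a -> Bool
\z._ : c -> Bool
\y._ : b -> c -> Bool
  unify b -> c -> Bool ~ Int -> d
  unify b ~ Int
  unify c -> Bool ~ d
_ _ : c -> Bool
  unify a -> Bool ~ (c -> Bool) -> e
  unify a ~ c -> Bool
  unify Bool ~ e
_ _ : Bool
  unify Bool ~ Bool
  unify Bool ~ Bool
  unify Bool ~ Bool
  unify Bool ~ Bool
  unify Bool ~ Bool
  unify Bool ~ Bool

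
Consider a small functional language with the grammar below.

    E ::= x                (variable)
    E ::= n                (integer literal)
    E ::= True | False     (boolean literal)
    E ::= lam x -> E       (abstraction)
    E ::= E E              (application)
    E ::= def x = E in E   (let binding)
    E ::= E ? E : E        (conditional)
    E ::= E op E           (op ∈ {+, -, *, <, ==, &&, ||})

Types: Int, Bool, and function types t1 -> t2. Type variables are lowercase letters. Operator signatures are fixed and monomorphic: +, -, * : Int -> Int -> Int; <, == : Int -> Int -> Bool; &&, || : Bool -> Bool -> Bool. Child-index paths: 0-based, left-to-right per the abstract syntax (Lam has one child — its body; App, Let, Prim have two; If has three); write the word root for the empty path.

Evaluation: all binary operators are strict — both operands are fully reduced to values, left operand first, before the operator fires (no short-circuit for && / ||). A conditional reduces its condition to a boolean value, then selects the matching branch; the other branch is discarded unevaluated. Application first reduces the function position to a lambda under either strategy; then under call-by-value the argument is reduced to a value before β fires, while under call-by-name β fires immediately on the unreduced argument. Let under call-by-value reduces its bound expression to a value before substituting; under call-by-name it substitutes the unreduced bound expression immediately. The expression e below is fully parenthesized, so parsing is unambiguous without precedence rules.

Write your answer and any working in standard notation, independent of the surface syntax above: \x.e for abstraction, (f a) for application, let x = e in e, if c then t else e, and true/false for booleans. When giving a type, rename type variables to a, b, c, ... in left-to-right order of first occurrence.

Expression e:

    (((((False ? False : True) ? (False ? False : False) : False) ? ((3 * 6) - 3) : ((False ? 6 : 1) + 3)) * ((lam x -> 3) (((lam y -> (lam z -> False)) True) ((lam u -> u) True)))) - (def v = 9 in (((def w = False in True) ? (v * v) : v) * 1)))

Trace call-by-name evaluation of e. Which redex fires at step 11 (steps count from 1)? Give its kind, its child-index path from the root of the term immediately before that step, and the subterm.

Answer: if at 1.0 : (if true then (9 * 9) else 9)

Working:
step 0: (((if (if (if false then false else true) then (if false then false else false) else false) then ((3 * 6) - 3) else ((if false then 6 else 1) + 3)) * ((\x.3) (((\y.(\z.false)) true) ((\u.u) true)))) - (let v = 9 in ((if (let w = false in true) then (v * v) else v) * 1)))
step 1: [if@0.0.0.0] (((if (if true then (if false then false else false) else false) then ((3 * 6) - 3) else ((if false then 6 else 1) + 3)) * ((\x.3) (((\y.(\z.false)) true) ((\u.u) true)))) - (let v = 9 in ((if (let w = false in true) then (v * v) else v) * 1)))
step 2: [if@0.0.0] (((if (if false then false else false) then ((3 * 6) - 3) else ((if false then 6 else 1) + 3)) * ((\x.3) (((\y.(\z.false)) true) ((\u.u) true)))) - (let v = 9 in ((if (let w = false in true) then (v * v) else v) * 1)))
step 3: [if@0.0.0] (((if false then ((3 * 6) - 3) else ((if false then 6 else 1) + 3)) * ((\x.3) (((\y.(\z.false)) true) ((\u.u) true)))) - (let v = 9 in ((if (let w = false in true) then (v * v) else v) * 1)))
step 4: [if@0.0] ((((if false then 6 else 1) + 3) * ((\x.3) (((\y.(\z.false)) true) ((\u.u) true)))) - (let v = 9 in ((if (let w = false in true) then (v * v) else v) * 1)))
step 5: [if@0.0.0] (((1 + 3) * ((\x.3) (((\y.(\z.false)) true) ((\u.u) true)))) - (let v = 9 in ((if (let w = false in true) then (v * v) else v) * 1)))
step 6: [delta@0.0] ((4 * ((\x.3) (((\y.(\z.false)) true) ((\u.u) true)))) - (let v = 9 in ((if (let w = false in true) then (v * v) else v) * 1)))
step 7: [beta@0.1] ((4 * 3) - (let v = 9 in ((if (let w = false in true) then (v * v) else v) * 1)))
step 8: [delta@0] (12 - (let v = 9 in ((if (let w = false in true) then (v * v) else v) * 1)))
step 9: [let@1] (12 - ((if (let w = false in true) then (9 * 9) else 9) * 1))
step 10: [let@1.0.0] (12 - ((if true then (9 * 9) else 9) * 1))
step 11: [if@1.0] (12 - ((9 * 9) * 1))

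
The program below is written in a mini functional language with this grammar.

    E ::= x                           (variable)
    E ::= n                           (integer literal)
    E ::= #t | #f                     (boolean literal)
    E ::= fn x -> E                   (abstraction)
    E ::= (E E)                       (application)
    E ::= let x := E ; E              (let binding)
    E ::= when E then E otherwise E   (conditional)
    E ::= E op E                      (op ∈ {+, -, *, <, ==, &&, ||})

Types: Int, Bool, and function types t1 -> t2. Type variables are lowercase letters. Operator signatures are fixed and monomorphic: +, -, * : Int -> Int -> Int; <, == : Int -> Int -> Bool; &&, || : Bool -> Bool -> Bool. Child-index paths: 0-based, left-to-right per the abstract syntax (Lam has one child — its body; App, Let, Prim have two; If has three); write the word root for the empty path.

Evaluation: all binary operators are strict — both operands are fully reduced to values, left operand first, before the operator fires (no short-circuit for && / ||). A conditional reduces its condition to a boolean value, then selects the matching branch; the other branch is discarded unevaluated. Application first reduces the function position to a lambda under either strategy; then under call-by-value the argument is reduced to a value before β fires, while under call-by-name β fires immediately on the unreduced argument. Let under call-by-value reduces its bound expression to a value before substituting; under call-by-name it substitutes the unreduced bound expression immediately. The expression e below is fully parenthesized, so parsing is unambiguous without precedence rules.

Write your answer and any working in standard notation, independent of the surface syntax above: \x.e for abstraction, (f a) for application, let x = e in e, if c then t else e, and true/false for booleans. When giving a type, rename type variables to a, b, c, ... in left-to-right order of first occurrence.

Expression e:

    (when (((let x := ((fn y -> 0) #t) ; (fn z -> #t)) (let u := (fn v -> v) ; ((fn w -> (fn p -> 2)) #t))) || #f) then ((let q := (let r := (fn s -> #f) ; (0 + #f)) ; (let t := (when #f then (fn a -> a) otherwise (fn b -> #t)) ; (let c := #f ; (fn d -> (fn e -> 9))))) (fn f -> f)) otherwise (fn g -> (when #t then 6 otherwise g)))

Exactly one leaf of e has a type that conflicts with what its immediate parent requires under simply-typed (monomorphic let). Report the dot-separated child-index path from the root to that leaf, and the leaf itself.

Derivation:
\y._ : a -> Int
  unify a -> Int ~ Bool -> b
  unify a ~ Bool
  unify Int ~ b
_ _ : Int
let x : Int
\z._ : c -> Bool
v : d
\v._ : d -> d
let u : d -> d
\p._ : f -> Int
\w._ : e -> f -> Int
  unify e -> f -> Int ~ Bool -> g
  unify e ~ Bool
  unify f -> Int ~ g
_ _ : f -> Int
  unify c -> Bool ~ (f -> Int) -> h
  unify c ~ f -> Int
  unify Bool ~ h
_ _ : Bool
  unify Bool ~ Bool
  unify Bool ~ Bool
  unify Bool ~ Bool
\s._ : i -> Bool
let r : i -> Bool
  unify Int ~ Int
  unify Bool ~ Int
  FAIL: mismatch Bool ~ Int

Answer: 1.0.0.1.1 : false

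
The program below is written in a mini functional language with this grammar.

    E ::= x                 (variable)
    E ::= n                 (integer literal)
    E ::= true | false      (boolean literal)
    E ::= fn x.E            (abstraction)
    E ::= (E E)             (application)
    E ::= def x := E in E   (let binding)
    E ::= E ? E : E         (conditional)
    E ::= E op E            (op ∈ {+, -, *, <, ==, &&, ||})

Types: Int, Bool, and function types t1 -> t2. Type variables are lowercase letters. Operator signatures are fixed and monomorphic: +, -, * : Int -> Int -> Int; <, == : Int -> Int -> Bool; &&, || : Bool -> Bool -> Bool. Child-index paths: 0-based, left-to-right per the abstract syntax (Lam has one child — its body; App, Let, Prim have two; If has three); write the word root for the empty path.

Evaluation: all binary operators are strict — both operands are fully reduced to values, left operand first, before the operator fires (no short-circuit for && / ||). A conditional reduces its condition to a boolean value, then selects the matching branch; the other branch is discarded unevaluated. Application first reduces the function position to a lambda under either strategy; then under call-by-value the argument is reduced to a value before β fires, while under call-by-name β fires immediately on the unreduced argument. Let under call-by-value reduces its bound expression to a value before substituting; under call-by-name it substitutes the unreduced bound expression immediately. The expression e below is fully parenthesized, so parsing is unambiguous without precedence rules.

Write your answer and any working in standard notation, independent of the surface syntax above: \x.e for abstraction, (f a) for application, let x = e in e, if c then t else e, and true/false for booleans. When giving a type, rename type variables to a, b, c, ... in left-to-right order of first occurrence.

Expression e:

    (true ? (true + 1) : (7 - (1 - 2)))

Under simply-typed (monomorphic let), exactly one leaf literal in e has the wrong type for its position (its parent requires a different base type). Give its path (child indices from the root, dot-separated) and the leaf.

Trace:
  unify Bool ~ Bool
  unify Bool ~ Int
  FAIL: mismatch Bool ~ Int

Answer: 1.0 : true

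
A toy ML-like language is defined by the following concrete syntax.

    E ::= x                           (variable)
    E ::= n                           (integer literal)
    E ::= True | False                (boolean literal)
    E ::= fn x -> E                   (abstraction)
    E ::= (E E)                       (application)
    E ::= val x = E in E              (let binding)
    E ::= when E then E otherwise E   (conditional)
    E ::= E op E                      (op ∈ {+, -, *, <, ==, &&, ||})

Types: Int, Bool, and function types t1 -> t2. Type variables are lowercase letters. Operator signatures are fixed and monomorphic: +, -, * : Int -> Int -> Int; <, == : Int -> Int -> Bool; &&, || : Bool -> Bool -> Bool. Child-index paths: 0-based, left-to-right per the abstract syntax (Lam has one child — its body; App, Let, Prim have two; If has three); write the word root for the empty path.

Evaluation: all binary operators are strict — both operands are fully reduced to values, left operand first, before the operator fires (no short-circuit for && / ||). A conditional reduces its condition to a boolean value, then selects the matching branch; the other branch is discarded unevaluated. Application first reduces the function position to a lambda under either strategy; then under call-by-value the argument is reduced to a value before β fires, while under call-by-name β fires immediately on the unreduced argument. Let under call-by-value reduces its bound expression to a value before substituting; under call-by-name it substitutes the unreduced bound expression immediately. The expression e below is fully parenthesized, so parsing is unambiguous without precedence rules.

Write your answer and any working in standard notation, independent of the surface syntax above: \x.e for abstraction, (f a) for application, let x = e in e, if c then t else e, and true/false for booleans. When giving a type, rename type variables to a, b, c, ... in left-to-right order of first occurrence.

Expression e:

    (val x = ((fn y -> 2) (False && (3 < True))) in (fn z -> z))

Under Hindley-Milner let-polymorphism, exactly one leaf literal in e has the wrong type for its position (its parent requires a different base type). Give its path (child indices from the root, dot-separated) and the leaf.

Trace:
\y._ : a -> Int
  unify Bool ~ Bool
  unify Int ~ Int
  unify Bool ~ Int
  FAIL: mismatch Bool ~ Int

Answer: 0.1.1.1 : true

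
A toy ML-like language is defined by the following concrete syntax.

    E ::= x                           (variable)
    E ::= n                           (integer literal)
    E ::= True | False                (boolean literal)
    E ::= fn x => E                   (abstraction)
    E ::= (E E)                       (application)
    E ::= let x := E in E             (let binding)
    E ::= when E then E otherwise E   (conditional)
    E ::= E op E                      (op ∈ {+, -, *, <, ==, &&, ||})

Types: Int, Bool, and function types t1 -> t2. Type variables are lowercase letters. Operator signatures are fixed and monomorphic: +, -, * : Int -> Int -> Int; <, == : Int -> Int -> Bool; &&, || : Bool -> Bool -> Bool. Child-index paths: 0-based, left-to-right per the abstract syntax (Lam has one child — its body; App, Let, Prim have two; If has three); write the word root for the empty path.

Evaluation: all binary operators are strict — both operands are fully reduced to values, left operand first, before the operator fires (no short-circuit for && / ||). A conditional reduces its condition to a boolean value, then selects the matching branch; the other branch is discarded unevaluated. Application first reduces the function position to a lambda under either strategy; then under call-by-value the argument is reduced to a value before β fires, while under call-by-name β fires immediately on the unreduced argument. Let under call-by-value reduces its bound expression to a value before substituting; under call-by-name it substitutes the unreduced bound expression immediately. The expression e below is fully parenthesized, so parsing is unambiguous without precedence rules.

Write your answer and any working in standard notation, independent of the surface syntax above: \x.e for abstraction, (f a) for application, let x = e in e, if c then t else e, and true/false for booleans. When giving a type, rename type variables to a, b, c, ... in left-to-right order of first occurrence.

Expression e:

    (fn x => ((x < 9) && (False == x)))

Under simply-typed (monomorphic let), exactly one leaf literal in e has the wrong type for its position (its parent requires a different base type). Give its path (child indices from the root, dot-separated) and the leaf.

Answer: 0.1.0 : false

Trace:
x : a
  unify a ~ Int
  unify Int ~ Int
  unify Bool ~ Bool
  unify Bool ~ Int
  FAIL: mismatch Bool ~ Int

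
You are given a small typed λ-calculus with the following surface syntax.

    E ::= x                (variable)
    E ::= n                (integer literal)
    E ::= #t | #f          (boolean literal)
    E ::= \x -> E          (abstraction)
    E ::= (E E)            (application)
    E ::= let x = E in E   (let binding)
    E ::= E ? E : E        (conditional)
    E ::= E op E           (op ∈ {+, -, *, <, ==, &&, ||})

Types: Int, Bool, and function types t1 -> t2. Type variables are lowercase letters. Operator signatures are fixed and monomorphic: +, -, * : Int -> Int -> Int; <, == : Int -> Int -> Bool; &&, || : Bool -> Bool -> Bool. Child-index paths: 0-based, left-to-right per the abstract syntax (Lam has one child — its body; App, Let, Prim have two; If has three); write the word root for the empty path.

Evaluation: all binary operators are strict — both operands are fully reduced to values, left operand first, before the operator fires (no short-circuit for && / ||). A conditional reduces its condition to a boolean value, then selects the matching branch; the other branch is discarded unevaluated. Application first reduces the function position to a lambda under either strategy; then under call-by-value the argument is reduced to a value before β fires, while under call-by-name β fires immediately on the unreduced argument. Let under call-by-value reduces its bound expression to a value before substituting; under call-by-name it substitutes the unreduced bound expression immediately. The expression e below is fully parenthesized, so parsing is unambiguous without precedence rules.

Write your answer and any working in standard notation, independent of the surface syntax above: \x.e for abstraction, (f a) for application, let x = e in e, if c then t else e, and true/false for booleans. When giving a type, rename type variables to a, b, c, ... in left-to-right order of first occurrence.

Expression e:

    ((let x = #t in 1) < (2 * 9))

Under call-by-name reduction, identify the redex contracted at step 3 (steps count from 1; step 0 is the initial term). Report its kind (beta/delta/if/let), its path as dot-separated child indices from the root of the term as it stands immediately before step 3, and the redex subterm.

Derivation:
step 0: ((let x = true in 1) < (2 * 9))
step 1: [let@0] (1 < (2 * 9))
step 2: [delta@1] (1 < 18)
step 3: [delta@root] true

Answer: delta at root : (1 < 18)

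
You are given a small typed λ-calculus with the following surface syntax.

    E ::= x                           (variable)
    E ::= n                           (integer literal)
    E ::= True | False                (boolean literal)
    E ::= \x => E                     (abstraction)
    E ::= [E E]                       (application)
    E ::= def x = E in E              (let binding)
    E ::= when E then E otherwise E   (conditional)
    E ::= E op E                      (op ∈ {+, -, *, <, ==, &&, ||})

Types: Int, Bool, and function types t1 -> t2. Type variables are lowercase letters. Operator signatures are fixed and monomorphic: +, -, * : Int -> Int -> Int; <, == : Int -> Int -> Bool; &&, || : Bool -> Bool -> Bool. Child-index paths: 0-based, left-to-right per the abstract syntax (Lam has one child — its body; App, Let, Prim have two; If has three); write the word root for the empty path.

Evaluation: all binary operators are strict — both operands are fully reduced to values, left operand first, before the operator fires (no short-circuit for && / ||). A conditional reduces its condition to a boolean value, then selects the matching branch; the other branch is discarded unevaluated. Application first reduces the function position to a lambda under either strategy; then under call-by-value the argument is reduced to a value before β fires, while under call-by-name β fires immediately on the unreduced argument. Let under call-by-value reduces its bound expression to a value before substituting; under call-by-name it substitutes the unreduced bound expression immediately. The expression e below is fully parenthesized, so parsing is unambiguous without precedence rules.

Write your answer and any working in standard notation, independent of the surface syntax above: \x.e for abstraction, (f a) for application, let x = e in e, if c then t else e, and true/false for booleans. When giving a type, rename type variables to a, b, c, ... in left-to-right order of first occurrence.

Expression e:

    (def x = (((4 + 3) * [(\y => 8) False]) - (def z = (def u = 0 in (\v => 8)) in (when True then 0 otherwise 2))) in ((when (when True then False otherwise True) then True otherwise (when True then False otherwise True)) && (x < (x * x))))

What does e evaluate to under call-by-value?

Answer: false

Trace:
step 0: (let x = (((4 + 3) * ((\y.8) false)) - (let z = (let u = 0 in (\v.8)) in (if true then 0 else 2))) in ((if (if true then false else true) then true else (if true then false else true)) && (x < (x * x))))
step 1: [delta@0.0.0] (let x = ((7 * ((\y.8) false)) - (let z = (let u = 0 in (\v.8)) in (if true then 0 else 2))) in ((if (if true then false else true) then true else (if true then false else true)) && (x < (x * x))))
step 2: [beta@0.0.1] (let x = ((7 * 8) - (let z = (let u = 0 in (\v.8)) in (if true then 0 else 2))) in ((if (if true then false else true) then true else (if true then false else true)) && (x < (x * x))))
step 3: [delta@0.0] (let x = (56 - (let z = (let u = 0 in (\v.8)) in (if true then 0 else 2))) in ((if (if true then false else true) then true else (if true then false else true)) && (x < (x * x))))
step 4: [let@0.1.0] (let x = (56 - (let z = (\v.8) in (if true then 0 else 2))) in ((if (if true then false else true) then true else (if true then false else true)) && (x < (x * x))))
step 5: [let@0.1] (let x = (56 - (if true then 0 else 2)) in ((if (if true then false else true) then true else (if true then false else true)) && (x < (x * x))))
step 6: [if@0.1] (let x = (56 - 0) in ((if (if true then false else true) then true else (if true then false else true)) && (x < (x * x))))
step 7: [delta@0] (let x = 56 in ((if (if true then false else true) then true else (if true then false else true)) && (x < (x * x))))
step 8: [let@root] ((if (if true then false else true) then true else (if true then false else true)) && (56 < (56 * 56)))
step 9: [if@0.0] ((if false then true else (if true then false else true)) && (56 < (56 * 56)))
step 10: [if@0] ((if true then false else true) && (56 < (56 * 56)))
step 11: [if@0] (false && (56 < (56 * 56)))
step 12: [delta@1.1] (false && (56 < 3136))
step 13: [delta@1] (false && true)
step 14: [delta@root] false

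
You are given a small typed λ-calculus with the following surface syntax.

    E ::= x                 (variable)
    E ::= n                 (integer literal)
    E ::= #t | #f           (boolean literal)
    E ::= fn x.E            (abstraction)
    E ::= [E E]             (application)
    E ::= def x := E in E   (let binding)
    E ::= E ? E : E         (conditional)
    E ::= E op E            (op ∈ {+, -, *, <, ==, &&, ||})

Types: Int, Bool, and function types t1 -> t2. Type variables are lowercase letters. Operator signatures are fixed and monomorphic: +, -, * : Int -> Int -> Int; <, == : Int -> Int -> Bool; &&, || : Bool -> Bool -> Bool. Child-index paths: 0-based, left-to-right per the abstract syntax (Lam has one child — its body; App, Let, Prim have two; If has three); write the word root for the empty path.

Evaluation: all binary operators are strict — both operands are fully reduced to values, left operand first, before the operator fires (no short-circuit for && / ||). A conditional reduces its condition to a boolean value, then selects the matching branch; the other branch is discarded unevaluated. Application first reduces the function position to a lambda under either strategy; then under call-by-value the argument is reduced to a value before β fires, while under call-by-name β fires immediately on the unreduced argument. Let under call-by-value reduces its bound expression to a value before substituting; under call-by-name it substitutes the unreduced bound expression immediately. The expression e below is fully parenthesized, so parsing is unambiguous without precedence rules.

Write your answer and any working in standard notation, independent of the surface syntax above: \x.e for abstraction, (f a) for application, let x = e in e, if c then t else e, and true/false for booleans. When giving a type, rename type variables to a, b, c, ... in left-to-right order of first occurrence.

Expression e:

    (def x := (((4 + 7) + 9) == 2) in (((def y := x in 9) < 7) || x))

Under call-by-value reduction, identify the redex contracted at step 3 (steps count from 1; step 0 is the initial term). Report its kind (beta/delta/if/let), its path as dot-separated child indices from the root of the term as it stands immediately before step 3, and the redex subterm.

Working:
step 0: (let x = (((4 + 7) + 9) == 2) in (((let y = x in 9) < 7) || x))
step 1: [delta@0.0.0] (let x = ((11 + 9) == 2) in (((let y = x in 9) < 7) || x))
step 2: [delta@0.0] (let x = (20 == 2) in (((let y = x in 9) < 7) || x))
step 3: [delta@0] (let x = false in (((let y = x in 9) < 7) || x))

Answer: delta at 0 : (20 == 2)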